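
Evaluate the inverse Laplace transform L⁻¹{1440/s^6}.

L⁻¹{n!/s^(n+1)} = t^n with n=5. So L⁻¹{120/s^6} = t^5, and L⁻¹{1440/s^6} = (1440/120)·t^5 = 12·t^5

Final answer: 12·t^5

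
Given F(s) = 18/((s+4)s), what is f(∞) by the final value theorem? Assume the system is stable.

f(∞) = lim_{s→0} sF(s) = lim_{s→0} 18/(s+4) = 9/2

Final answer: 9/2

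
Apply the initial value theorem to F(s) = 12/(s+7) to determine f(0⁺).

f(0⁺) = lim_{s→∞} s·12/(s+7) = lim_{s→∞} 12s/(s+7) = 12

Final answer: 12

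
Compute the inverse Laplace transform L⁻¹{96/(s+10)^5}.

L⁻¹{n!/(s-a)^(n+1)} = t^n·e^(at) with n=4, a=-10. So L⁻¹{24/(s+10)^5} = t^4·e^(-10t), and L⁻¹{96/(s+10)^5} = (96/24)·t^4·e^(-10t) = 4·t^4·e^(-10t)

Final answer: 4·t^4·e^(-10t)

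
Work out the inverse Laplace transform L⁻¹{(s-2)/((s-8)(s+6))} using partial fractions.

Using partial fractions, f(t) = (6e^(8t) + 8e^(-6t))/14

Final answer: (6e^(8t) + 8e^(-6t))/14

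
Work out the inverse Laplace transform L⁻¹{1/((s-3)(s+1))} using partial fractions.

Decompose: A/(s-3) + B/(s+1). A = 1/4, B = -1/4. f(t) = (e^(3t) - e^(-t))/4

Final answer: (e^(3t) - e^(-t))/4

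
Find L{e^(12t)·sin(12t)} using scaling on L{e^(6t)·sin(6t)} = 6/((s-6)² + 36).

Scaling with a=2: L{e^(12t)·sin(12t)} = (1/2) · 6/((s/2-6)² + 36). Simplifying: 12/((s-12)² + 144)

Final answer: 12/((s-12)² + 144)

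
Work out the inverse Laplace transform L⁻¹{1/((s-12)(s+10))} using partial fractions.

Decompose: A/(s-12) + B/(s+10). A = 1/22, B = -1/22. f(t) = (e^(12t) - e^(-10t))/22

Final answer: (e^(12t) - e^(-10t))/22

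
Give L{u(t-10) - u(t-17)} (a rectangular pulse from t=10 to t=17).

L{u(t-a)} = e^(-as)/s. L{u(t-10) - u(t-17)} = (e^(-10s) - e^(-17s))/s

Final answer: (e^(-10s) - e^(-17s))/s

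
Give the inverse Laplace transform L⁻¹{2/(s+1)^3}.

L⁻¹{n!/(s-a)^(n+1)} = t^n·e^(at), so L⁻¹{2/(s+1)^3} = t^2·e^(-t)

Final answer: t^2·e^(-t)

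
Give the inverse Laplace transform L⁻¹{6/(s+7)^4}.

L⁻¹{n!/(s-a)^(n+1)} = t^n·e^(at), so L⁻¹{6/(s+7)^4} = t^3·e^(-7t)

Final answer: t^3·e^(-7t)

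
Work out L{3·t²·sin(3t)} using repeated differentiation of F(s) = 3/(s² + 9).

F(s) = 3/(s² + 9). F'(s) = -6s/(s² + 9)². F''(s) = -6(9 - 3s²)/(s² + 9)³ = (18s² - 54)/(s² + 9)³. So L{t²·sin(3t)} = (-1)² F''(s) = (18s² - 54)/(s² + 9)³. Then L{3·t²·sin(3t)} = 3·(18s² - 54)/(s² + 9)³ = (54s² - 162)/(s² + 9)³

Final answer: (54s² - 162)/(s² + 9)³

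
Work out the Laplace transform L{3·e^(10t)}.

L{e^(at)} = 1/(s-a), so L{e^(10t)} = 1/(s-10). Then L{3·e^(10t)} = 3/(s-10)

Final answer: 3/(s-10)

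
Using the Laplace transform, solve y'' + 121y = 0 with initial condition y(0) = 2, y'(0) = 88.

L{y''} + 121L{y} = 0. s²Y - 2s - 88 + 121Y = 0. Y(s² + 121) = 2s + 88. Y = (2s + 88)/(s² + 121). Inverting: y(t) = 2cos(11t) + 8sin(11t)

Final answer: y(t) = 2cos(11t) + 8sin(11t)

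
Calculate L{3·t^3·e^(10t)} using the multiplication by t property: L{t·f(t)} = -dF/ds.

Using L{t^n·e^(at)} = n!/(s-a)^(n+1), L{t^3·e^(10t)} = 6/(s-10)^4, so L{3·t^3·e^(10t)} = 3·6/(s-10)^4 = 18/(s-10)^4

Final answer: 18/(s-10)^4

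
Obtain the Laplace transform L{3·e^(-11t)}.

L{e^(at)} = 1/(s-a), so L{e^(-11t)} = 1/(s+11). Then L{3·e^(-11t)} = 3/(s+11)

Final answer: 3/(s+11)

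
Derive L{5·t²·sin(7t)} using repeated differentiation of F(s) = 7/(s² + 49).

F(s) = 7/(s² + 49). F'(s) = -14s/(s² + 49)². F''(s) = -14(49 - 3s²)/(s² + 49)³ = (42s² - 686)/(s² + 49)³. So L{t²·sin(7t)} = (-1)² F''(s) = (42s² - 686)/(s² + 49)³. Then L{5·t²·sin(7t)} = 5·(42s² - 686)/(s² + 49)³ = (210s² - 3430)/(s² + 49)³

Final answer: (210s² - 3430)/(s² + 49)³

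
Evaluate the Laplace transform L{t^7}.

L{t^n} = n!/s^(n+1), so L{t^7} = 5040/s^8

Final answer: 5040/s^8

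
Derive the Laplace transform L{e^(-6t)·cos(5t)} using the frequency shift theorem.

Frequency shift: L{e^(at)f(t)} = F(s-a). L{e^(-6t)·cos(5t)} = (s+6)/((s+6)² + 25)

Final answer: (s+6)/((s+6)² + 25)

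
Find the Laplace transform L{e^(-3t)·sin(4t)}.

L{e^(at)·sin(ωt)} = ω/((s-a)² + ω²), so L{e^(-3t)·sin(4t)} = 4/((s+3)² + 16)

Final answer: 4/((s+3)² + 16)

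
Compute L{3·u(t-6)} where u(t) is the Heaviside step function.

L{u(t-a)} = e^(-as)/s. Here a=6, so L{u(t-6)} = e^(-6s)/s, and L{3·u(t-6)} = 3·e^(-6s)/s

Final answer: 3·e^(-6s)/s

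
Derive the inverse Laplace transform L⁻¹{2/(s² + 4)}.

L⁻¹{2/(s² + 4)} = sin(2t)

Final answer: sin(2t)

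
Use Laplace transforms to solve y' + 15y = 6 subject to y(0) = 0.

sY + 15Y = 6/s. Y = 6/(s(s+15)). Partial fractions: Y = 2/5/s - 2/5/(s+15)

Final answer: y(t) = 2/5(1 - e^(-15t))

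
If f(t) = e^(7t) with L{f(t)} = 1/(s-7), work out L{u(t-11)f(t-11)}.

Time shift theorem: L{u(t-a)f(t-a)} = e^(-as)F(s). Here a=11, F(s) = 1/(s-7), so L{u(t-11)f(t-11)} = e^(-11s)·1/(s-7)

Final answer: e^(-11s)·1/(s-7)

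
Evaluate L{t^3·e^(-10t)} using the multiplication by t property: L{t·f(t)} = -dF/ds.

Using L{t^n·e^(at)} = n!/(s-a)^(n+1), L{t^3·e^(-10t)} = 6/(s+10)^4

Final answer: 6/(s+10)^4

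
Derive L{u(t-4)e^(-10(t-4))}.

u(t-a)f(t-a) with f(t)=e^(-10t). L{e^(-10t)} = 1/(s+10). By time shift: e^(-4s)/(s+10)

Final answer: e^(-4s)/(s+10)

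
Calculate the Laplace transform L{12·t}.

L{t^n} = n!/s^(n+1), so L{t} = 1/s^2. Then L{12·t} = 12·1/s^2 = 12/s^2

Final answer: 12/s^2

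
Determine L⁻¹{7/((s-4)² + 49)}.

Form: b/((s-a)² + b²) → e^(at)sin(bt). With a=4, b=7

Final answer: e^(4t)·sin(7t)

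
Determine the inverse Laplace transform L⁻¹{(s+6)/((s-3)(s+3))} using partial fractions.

Using partial fractions, f(t) = (9e^(3t) - 3e^(-3t))/6

Final answer: (9e^(3t) - 3e^(-3t))/6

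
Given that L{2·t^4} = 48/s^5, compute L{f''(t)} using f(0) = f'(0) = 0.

L{f''(t)} = s²F(s) - sf(0) - f'(0) = s²·48/s^5 - 0 - 0 = 48/s^3

Final answer: 48/s^3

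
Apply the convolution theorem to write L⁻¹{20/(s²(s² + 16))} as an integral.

20/(s²(s² + 16)) = (1/s²)·(20/(s² + 16)) = L{t}·L{5·sin(4t)}. So f(t) = t*(5·sin(4t)) = ∫₀ᵗ 5τ·sin(4(t-τ)) dτ

Final answer: ∫₀ᵗ 5τ·sin(4(t-τ)) dτ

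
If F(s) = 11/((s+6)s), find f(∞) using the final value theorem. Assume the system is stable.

f(∞) = lim_{s→0} sF(s) = lim_{s→0} 11/(s+6) = 11/6

Final answer: 11/6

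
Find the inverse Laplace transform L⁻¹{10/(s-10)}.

L⁻¹{1/(s-a)} = e^(at), so L⁻¹{1/(s-10)} = e^(10t), and L⁻¹{10/(s-10)} = 10·e^(10t)

Final answer: 10·e^(10t)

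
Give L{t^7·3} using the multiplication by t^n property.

L{3} = 3/s. d^1/ds^1[1/s] = -1/s². d^2/ds^2[1/s] = 2/s^3. d^3/ds^3[1/s] = -6/s^4. d^4/ds^4[1/s] = 24/s^5. d^5/ds^5[1/s] = -120/s^6. d^6/ds^6[1/s] = 720/s^7. d^7/ds^7[1/s] = -5040/s^8. So L{t^7} = (-1)^{7}·-5040/s^8 = 5040/s^8. Then L{t^7·3} = 3·5040/s^8 = 15120/s^8

Final answer: 15120/s^8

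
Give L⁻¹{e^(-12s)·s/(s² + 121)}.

L⁻¹{s/(s² + 121)} = cos(11t). By the time shift theorem, L⁻¹{e^(-as)F(s)} = u(t-a)f(t-a) with a=12, so L⁻¹{e^(-12s)·s/(s² + 121)} = u(t-12)·cos(11(t-12))

Final answer: u(t-12)·cos(11(t-12))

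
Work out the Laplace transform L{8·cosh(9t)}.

L{cosh(ωt)} = s/(s² - ω²), so L{cosh(9t)} = s/(s² - 81). Then L{8·cosh(9t)} = 8·s/(s² - 81) = 8s/(s² - 81)

Final answer: 8s/(s² - 81)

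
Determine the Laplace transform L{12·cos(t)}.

L{cos(ωt)} = s/(s² + ω²), so L{cos(t)} = s/(s² + 1). Then L{12·cos(t)} = 12·s/(s² + 1) = 12s/(s² + 1)

Final answer: 12s/(s² + 1)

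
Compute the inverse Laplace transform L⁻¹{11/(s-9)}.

L⁻¹{1/(s-a)} = e^(at), so L⁻¹{1/(s-9)} = e^(9t), and L⁻¹{11/(s-9)} = 11·e^(9t)

Final answer: 11·e^(9t)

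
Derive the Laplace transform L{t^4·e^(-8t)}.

L{t^n·e^(at)} = n!/(s-a)^(n+1), so L{t^4·e^(-8t)} = 24/(s+8)^5

Final answer: 24/(s+8)^5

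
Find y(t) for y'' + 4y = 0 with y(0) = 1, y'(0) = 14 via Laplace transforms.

L{y''} + 4L{y} = 0. s²Y - s - 14 + 4Y = 0. Y(s² + 4) = s + 14. Y = (s + 14)/(s² + 4). Inverting: y(t) = cos(2t) + 7sin(2t)

Final answer: y(t) = cos(2t) + 7sin(2t)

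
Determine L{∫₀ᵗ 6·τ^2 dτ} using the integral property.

L{∫₀ᵗ f(τ)dτ} = F(s)/s with f(t) = 6t^2. F(s) = 12/s^3, so L{∫₀ᵗ 6·τ^2 dτ} = (12/s^3)/s = 12/s^4. (Check: ∫₀ᵗ 6·τ^2 dτ = 6t^3/3.)

Final answer: 12/s^4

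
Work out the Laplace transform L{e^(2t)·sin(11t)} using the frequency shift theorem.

Frequency shift: L{e^(at)f(t)} = F(s-a). L{e^(2t)·sin(11t)} = 11/((s-2)² + 121)

Final answer: 11/((s-2)² + 121)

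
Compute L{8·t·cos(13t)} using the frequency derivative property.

L{cos(13t)} = s/(s² + 169). Derivative: d/ds[s/(s² + 169)] = [(s² + 169) - s·2s]/(s² + 169)² = (169 - s²)/(s² + 169)². So L{t·cos(13t)} = -F'(s) = (s² - 169)/(s² + 169)². Then L{8·t·cos(13t)} = 8·(s² - 169)/(s² + 169)²

Final answer: 8·(s² - 169)/(s² + 169)²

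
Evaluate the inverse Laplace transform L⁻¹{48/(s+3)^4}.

L⁻¹{n!/(s-a)^(n+1)} = t^n·e^(at) with n=3, a=-3. So L⁻¹{6/(s+3)^4} = t^3·e^(-3t), and L⁻¹{48/(s+3)^4} = (48/6)·t^3·e^(-3t) = 8·t^3·e^(-3t)

Final answer: 8·t^3·e^(-3t)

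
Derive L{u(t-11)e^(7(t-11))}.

u(t-a)f(t-a) with f(t)=e^(7t). L{e^(7t)} = 1/(s-7). By time shift: e^(-11s)/(s-7)

Final answer: e^(-11s)/(s-7)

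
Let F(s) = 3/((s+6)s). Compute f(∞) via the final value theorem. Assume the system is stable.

f(∞) = lim_{s→0} sF(s) = lim_{s→0} 3/(s+6) = 1/2

Final answer: 1/2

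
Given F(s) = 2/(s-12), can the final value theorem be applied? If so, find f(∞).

sF(s) = 2s/(s-12) has a pole at s = 12 in the right half-plane. Theorem does NOT apply (unstable system; f(t) = 2·e^(12t) grows without bound).

Final answer: Not applicable (unstable)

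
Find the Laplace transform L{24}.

L{24} = 24 · L{1} = 24/s

Final answer: 24/s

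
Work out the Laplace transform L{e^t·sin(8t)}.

L{e^(at)·sin(ωt)} = ω/((s-a)² + ω²), so L{e^t·sin(8t)} = 8/((s-1)² + 64)

Final answer: 8/((s-1)² + 64)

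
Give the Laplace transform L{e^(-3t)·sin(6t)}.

L{e^(at)·sin(ωt)} = ω/((s-a)² + ω²), so L{e^(-3t)·sin(6t)} = 6/((s+3)² + 36)

Final answer: 6/((s+3)² + 36)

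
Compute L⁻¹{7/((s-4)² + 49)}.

Form: b/((s-a)² + b²) → e^(at)sin(bt). With a=4, b=7

Final answer: e^(4t)·sin(7t)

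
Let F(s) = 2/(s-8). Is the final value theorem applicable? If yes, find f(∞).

sF(s) = 2s/(s-8) has a pole at s = 8 in the right half-plane. Theorem does NOT apply (unstable system; f(t) = 2·e^(8t) grows without bound).

Final answer: Not applicable (unstable)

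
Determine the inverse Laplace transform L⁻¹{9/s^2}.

L⁻¹{n!/s^(n+1)} = t^n with n=1. So L⁻¹{1/s^2} = t, and L⁻¹{9/s^2} = (9/1)·t = 9·t

Final answer: 9·t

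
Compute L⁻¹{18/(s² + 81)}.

This is the form c·a/(s² + a²) with a = 9, c = 2. L⁻¹ = 2·sin(9t)

Final answer: 2·sin(9t)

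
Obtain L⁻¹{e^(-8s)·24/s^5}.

L⁻¹{24/s^5} = t^4. By the time shift theorem, L⁻¹{e^(-as)F(s)} = u(t-a)f(t-a) with a=8, so L⁻¹{e^(-8s)·24/s^5} = u(t-8)·(t-8)^4

Final answer: u(t-8)·(t-8)^4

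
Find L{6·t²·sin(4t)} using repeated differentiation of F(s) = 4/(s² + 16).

F(s) = 4/(s² + 16). F'(s) = -8s/(s² + 16)². F''(s) = -8(16 - 3s²)/(s² + 16)³ = (24s² - 128)/(s² + 16)³. So L{t²·sin(4t)} = (-1)² F''(s) = (24s² - 128)/(s² + 16)³. Then L{6·t²·sin(4t)} = 6·(24s² - 128)/(s² + 16)³ = (144s² - 768)/(s² + 16)³

Final answer: (144s² - 768)/(s² + 16)³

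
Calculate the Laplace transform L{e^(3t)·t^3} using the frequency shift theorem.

L{e^(at)·t^n} = n!/(s-a)^(n+1), so L{e^(3t)·t^3} = 6/(s-3)^4

Final answer: 6/(s-3)^4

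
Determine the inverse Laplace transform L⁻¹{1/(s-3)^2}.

L⁻¹{n!/(s-a)^(n+1)} = t^n·e^(at) with n=1, a=3. So L⁻¹{1/(s-3)^2} = t·e^(3t)

Final answer: t·e^(3t)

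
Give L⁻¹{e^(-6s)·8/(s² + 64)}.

L⁻¹{8/(s² + 64)} = sin(8t). By the time shift theorem, L⁻¹{e^(-as)F(s)} = u(t-a)f(t-a) with a=6, so L⁻¹{e^(-6s)·8/(s² + 64)} = u(t-6)·sin(8(t-6))

Final answer: u(t-6)·sin(8(t-6))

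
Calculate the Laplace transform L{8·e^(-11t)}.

L{e^(at)} = 1/(s-a), so L{e^(-11t)} = 1/(s+11). Then L{8·e^(-11t)} = 8/(s+11)

Final answer: 8/(s+11)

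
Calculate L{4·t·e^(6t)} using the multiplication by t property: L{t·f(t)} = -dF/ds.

Using L{t^n·e^(at)} = n!/(s-a)^(n+1), L{t·e^(6t)} = 1/(s-6)^2, so L{4·t·e^(6t)} = 4·1/(s-6)^2 = 4/(s-6)^2

Final answer: 4/(s-6)^2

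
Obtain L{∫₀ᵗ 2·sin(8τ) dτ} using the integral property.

L{∫₀ᵗ f(τ)dτ} = F(s)/s with F(s) = 16/(s² + 64), so the result is (16/(s² + 64))/s = 16/(s(s² + 64))

Final answer: 16/(s(s² + 64))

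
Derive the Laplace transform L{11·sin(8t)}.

L{sin(ωt)} = ω/(s² + ω²), so L{sin(8t)} = 8/(s² + 64). Then L{11·sin(8t)} = 11·8/(s² + 64) = 88/(s² + 64)

Final answer: 88/(s² + 64)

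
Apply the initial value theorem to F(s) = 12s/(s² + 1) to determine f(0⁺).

f(0⁺) = lim_{s→∞} s·12s/(s² + 1) = lim_{s→∞} 12s²/(s² + 1) = 12

Final answer: 12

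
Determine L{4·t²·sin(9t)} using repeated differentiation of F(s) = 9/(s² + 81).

F(s) = 9/(s² + 81). F'(s) = -18s/(s² + 81)². F''(s) = -18(81 - 3s²)/(s² + 81)³ = (54s² - 1458)/(s² + 81)³. So L{t²·sin(9t)} = (-1)² F''(s) = (54s² - 1458)/(s² + 81)³. Then L{4·t²·sin(9t)} = 4·(54s² - 1458)/(s² + 81)³ = (216s² - 5832)/(s² + 81)³

Final answer: (216s² - 5832)/(s² + 81)³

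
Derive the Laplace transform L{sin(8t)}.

L{sin(ωt)} = ω/(s² + ω²), so L{sin(8t)} = 8/(s² + 64)

Final answer: 8/(s² + 64)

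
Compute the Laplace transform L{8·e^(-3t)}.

L{e^(at)} = 1/(s-a), so L{e^(-3t)} = 1/(s+3). Then L{8·e^(-3t)} = 8/(s+3)

Final answer: 8/(s+3)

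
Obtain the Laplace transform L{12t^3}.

L{12t^3} = 12 · L{t^3} = 12 · 6/s^4 = 72/s^4

Final answer: 72/s^4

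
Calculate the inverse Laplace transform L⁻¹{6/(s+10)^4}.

L⁻¹{n!/(s-a)^(n+1)} = t^n·e^(at) with n=3, a=-10. So L⁻¹{6/(s+10)^4} = t^3·e^(-10t)

Final answer: t^3·e^(-10t)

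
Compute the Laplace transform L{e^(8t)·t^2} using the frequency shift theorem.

L{e^(at)·t^n} = n!/(s-a)^(n+1), so L{e^(8t)·t^2} = 2/(s-8)^3

Final answer: 2/(s-8)^3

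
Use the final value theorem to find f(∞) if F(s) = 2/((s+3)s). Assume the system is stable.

f(∞) = lim_{s→0} sF(s) = lim_{s→0} 2/(s+3) = 2/3

Final answer: 2/3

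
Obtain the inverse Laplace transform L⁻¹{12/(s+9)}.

L⁻¹{1/(s-a)} = e^(at), so L⁻¹{1/(s+9)} = e^(-9t), and L⁻¹{12/(s+9)} = 12·e^(-9t)

Final answer: 12·e^(-9t)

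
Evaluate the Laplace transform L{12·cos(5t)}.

L{cos(ωt)} = s/(s² + ω²), so L{cos(5t)} = s/(s² + 25). Then L{12·cos(5t)} = 12·s/(s² + 25) = 12s/(s² + 25)

Final answer: 12s/(s² + 25)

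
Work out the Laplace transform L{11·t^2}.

L{t^n} = n!/s^(n+1), so L{t^2} = 2/s^3. Then L{11·t^2} = 11·2/s^3 = 22/s^3

Final answer: 22/s^3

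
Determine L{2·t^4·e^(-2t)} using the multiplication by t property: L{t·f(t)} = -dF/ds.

Using L{t^n·e^(at)} = n!/(s-a)^(n+1), L{t^4·e^(-2t)} = 24/(s+2)^5, so L{2·t^4·e^(-2t)} = 2·24/(s+2)^5 = 48/(s+2)^5

Final answer: 48/(s+2)^5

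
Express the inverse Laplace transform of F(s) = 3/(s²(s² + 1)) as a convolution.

3/(s²(s² + 1)) = (1/s²)·(3/(s² + 1)) = L{t}·L{3·sin(t)}. So f(t) = t*(3·sin(t)) = ∫₀ᵗ 3τ·sin((t-τ)) dτ

Final answer: ∫₀ᵗ 3τ·sin((t-τ)) dτ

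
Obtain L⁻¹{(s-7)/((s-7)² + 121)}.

Using frequency shift: L⁻¹{(s-a)/((s-a)² + b²)} = e^(at)cos(bt). Here a=7, b=11

Final answer: e^(7t)·cos(11t)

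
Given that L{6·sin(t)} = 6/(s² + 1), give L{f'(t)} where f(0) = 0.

L{f'(t)} = s·F(s) - f(0) = s·6/(s² + 1) - 0 = 6s/(s² + 1)

Final answer: 6s/(s² + 1)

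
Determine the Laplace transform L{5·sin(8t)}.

L{sin(ωt)} = ω/(s² + ω²), so L{sin(8t)} = 8/(s² + 64). Then L{5·sin(8t)} = 5·8/(s² + 64) = 40/(s² + 64)

Final answer: 40/(s² + 64)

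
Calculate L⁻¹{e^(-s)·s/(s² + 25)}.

L⁻¹{s/(s² + 25)} = cos(5t). By the time shift theorem, L⁻¹{e^(-as)F(s)} = u(t-a)f(t-a) with a=1, so L⁻¹{e^(-s)·s/(s² + 25)} = u(t-1)·cos(5(t-1))

Final answer: u(t-1)·cos(5(t-1))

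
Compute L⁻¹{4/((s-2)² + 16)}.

Form: b/((s-a)² + b²) → e^(at)sin(bt). With a=2, b=4

Final answer: e^(2t)·sin(4t)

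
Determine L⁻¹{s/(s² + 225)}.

This is the form c·s/(s² + a²) with a = 15. L⁻¹ = cos(15t)

Final answer: cos(15t)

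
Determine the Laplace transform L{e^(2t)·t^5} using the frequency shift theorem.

L{e^(at)·t^n} = n!/(s-a)^(n+1), so L{e^(2t)·t^5} = 120/(s-2)^6

Final answer: 120/(s-2)^6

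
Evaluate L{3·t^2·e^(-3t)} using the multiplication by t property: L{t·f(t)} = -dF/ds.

Using L{t^n·e^(at)} = n!/(s-a)^(n+1), L{t^2·e^(-3t)} = 2/(s+3)^3, so L{3·t^2·e^(-3t)} = 3·2/(s+3)^3 = 6/(s+3)^3

Final answer: 6/(s+3)^3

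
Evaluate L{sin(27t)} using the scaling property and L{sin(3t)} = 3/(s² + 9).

Using L{f(at)} = (1/a)F(s/a) with a=9: L{sin(27t)} = (1/9) · 3/((s/9)² + 9) = (1/9) · 3·81/(s² + 729) = 27/(s² + 729)

Final answer: 27/(s² + 729)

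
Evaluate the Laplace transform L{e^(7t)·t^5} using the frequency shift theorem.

L{e^(at)·t^n} = n!/(s-a)^(n+1), so L{e^(7t)·t^5} = 120/(s-7)^6

Final answer: 120/(s-7)^6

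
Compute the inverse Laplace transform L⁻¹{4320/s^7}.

L⁻¹{n!/s^(n+1)} = t^n with n=6. So L⁻¹{720/s^7} = t^6, and L⁻¹{4320/s^7} = (4320/720)·t^6 = 6·t^6

Final answer: 6·t^6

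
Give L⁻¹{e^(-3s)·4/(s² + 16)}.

L⁻¹{4/(s² + 16)} = sin(4t). By the time shift theorem, L⁻¹{e^(-as)F(s)} = u(t-a)f(t-a) with a=3, so L⁻¹{e^(-3s)·4/(s² + 16)} = u(t-3)·sin(4(t-3))

Final answer: u(t-3)·sin(4(t-3))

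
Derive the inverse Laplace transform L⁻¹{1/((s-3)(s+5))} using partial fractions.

Decompose: A/(s-3) + B/(s+5). A = 1/8, B = -1/8. f(t) = (e^(3t) - e^(-5t))/8

Final answer: (e^(3t) - e^(-5t))/8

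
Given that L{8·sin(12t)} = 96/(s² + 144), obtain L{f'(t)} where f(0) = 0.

L{f'(t)} = s·F(s) - f(0) = s·96/(s² + 144) - 0 = 96s/(s² + 144)

Final answer: 96s/(s² + 144)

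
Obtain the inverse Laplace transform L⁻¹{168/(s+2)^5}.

L⁻¹{n!/(s-a)^(n+1)} = t^n·e^(at) with n=4, a=-2. So L⁻¹{24/(s+2)^5} = t^4·e^(-2t), and L⁻¹{168/(s+2)^5} = (168/24)·t^4·e^(-2t) = 7·t^4·e^(-2t)

Final answer: 7·t^4·e^(-2t)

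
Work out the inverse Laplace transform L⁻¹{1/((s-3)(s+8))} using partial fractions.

Decompose: A/(s-3) + B/(s+8). A = 1/11, B = -1/11. f(t) = (e^(3t) - e^(-8t))/11

Final answer: (e^(3t) - e^(-8t))/11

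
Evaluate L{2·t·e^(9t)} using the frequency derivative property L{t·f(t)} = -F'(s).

L{e^(9t)} = 1/(s-9). By frequency derivative: L{t·e^(9t)} = -d/ds[1/(s-9)] = -(-1)/(s-9)² = 1/(s-9)². Then L{2·t·e^(9t)} = 2·1/(s-9)² = 2/(s-9)²

Final answer: 2/(s-9)²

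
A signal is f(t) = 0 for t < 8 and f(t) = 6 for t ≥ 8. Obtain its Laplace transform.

f(t) = 6·u(t-8). L{u(t-8)} = e^(-8s)/s, so L{f(t)} = 6·e^(-8s)/s

Final answer: 6·e^(-8s)/s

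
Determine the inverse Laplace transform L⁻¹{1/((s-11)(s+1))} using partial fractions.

Decompose: A/(s-11) + B/(s+1). A = 1/12, B = -1/12. f(t) = (e^(11t) - e^(-t))/12

Final answer: (e^(11t) - e^(-t))/12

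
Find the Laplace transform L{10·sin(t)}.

L{sin(ωt)} = ω/(s² + ω²), so L{sin(t)} = 1/(s² + 1). Then L{10·sin(t)} = 10·1/(s² + 1) = 10/(s² + 1)

Final answer: 10/(s² + 1)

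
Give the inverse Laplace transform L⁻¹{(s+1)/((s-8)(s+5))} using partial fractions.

Using partial fractions, f(t) = (9e^(8t) + 4e^(-5t))/13

Final answer: (9e^(8t) + 4e^(-5t))/13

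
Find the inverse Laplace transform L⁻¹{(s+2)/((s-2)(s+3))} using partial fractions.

Using partial fractions, f(t) = (4e^(2t) + e^(-3t))/5

Final answer: (4e^(2t) + e^(-3t))/5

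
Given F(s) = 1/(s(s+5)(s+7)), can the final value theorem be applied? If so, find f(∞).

Poles of sF(s) = 1/((s+5)(s+7)) are at s = -5 and s = -7, both in the left half-plane. Theorem applies. f(∞) = lim_{s→0} sF(s) = 1/(5·7) = 1/35

Final answer: 1/35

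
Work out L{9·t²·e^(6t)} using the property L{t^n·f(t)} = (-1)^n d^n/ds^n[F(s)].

L{e^(6t)} = 1/(s-6). d/ds[1/(s-6)] = -1/(s-6)². d²/ds²[1/(s-6)] = 2/(s-6)³. So L{t²·e^(6t)} = (-1)² · 2/(s-6)³ = 2/(s-6)³. Then L{9·t²·e^(6t)} = 9·2/(s-6)³ = 18/(s-6)³

Final answer: 18/(s-6)³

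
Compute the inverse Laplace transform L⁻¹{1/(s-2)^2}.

L⁻¹{n!/(s-a)^(n+1)} = t^n·e^(at), so L⁻¹{1/(s-2)^2} = t·e^(2t)

Final answer: t·e^(2t)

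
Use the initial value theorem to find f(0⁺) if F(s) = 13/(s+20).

f(0⁺) = lim_{s→∞} s·13/(s+20) = lim_{s→∞} 13s/(s+20) = 13

Final answer: 13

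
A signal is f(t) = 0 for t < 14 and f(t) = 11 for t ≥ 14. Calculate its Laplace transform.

f(t) = 11·u(t-14). L{u(t-14)} = e^(-14s)/s, so L{f(t)} = 11·e^(-14s)/s

Final answer: 11·e^(-14s)/s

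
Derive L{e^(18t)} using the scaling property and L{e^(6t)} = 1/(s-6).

Using L{f(at)} = (1/a)F(s/a) with a=3 and f(t) = e^(6t): L{e^(18t)} = (1/3) · 1/((s/3)-6) = (1/3) · 3/(s-18) = 1/(s-18)

Final answer: 1/(s-18)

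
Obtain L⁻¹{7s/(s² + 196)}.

This is the form c·s/(s² + a²) with a = 14, c = 7. L⁻¹ = 7·cos(14t)

Final answer: 7·cos(14t)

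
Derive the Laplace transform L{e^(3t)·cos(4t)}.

L{e^(at)·cos(ωt)} = (s-a)/((s-a)² + ω²), so L{e^(3t)·cos(4t)} = (s-3)/((s-3)² + 16)

Final answer: (s-3)/((s-3)² + 16)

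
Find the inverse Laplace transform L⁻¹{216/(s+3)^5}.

L⁻¹{n!/(s-a)^(n+1)} = t^n·e^(at) with n=4, a=-3. So L⁻¹{24/(s+3)^5} = t^4·e^(-3t), and L⁻¹{216/(s+3)^5} = (216/24)·t^4·e^(-3t) = 9·t^4·e^(-3t)

Final answer: 9·t^4·e^(-3t)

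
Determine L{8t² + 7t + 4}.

L{8t² + 7t + 4} = 8·2/s³ + 7/s² + 4/s = 16/s³ + 7/s² + 4/s

Final answer: 16/s³ + 7/s² + 4/s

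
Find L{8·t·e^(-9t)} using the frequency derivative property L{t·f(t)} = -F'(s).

L{e^(-9t)} = 1/(s+9). By frequency derivative: L{t·e^(-9t)} = -d/ds[1/(s+9)] = -(-1)/(s+9)² = 1/(s+9)². Then L{8·t·e^(-9t)} = 8·1/(s+9)² = 8/(s+9)²

Final answer: 8/(s+9)²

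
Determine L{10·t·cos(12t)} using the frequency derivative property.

L{cos(12t)} = s/(s² + 144). Derivative: d/ds[s/(s² + 144)] = [(s² + 144) - s·2s]/(s² + 144)² = (144 - s²)/(s² + 144)². So L{t·cos(12t)} = -F'(s) = (s² - 144)/(s² + 144)². Then L{10·t·cos(12t)} = 10·(s² - 144)/(s² + 144)²

Final answer: 10·(s² - 144)/(s² + 144)²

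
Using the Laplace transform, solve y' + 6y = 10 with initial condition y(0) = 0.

sY + 6Y = 10/s. Y = 10/(s(s+6)). Partial fractions: Y = 5/3/s - 5/3/(s+6)

Final answer: y(t) = 5/3(1 - e^(-6t))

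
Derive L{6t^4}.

L{t^n} = n!/s^(n+1). So L{6t^4} = 6·4!/s^5 = 144/s^5

Final answer: 144/s^5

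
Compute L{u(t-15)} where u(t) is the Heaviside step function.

L{u(t-a)} = e^(-as)/s. Here a=15, so L{u(t-15)} = e^(-15s)/s

Final answer: e^(-15s)/s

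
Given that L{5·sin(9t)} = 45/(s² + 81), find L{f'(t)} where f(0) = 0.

L{f'(t)} = s·F(s) - f(0) = s·45/(s² + 81) - 0 = 45s/(s² + 81)

Final answer: 45s/(s² + 81)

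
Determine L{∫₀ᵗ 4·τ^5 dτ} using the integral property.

L{∫₀ᵗ f(τ)dτ} = F(s)/s with f(t) = 4t^5. F(s) = 480/s^6, so L{∫₀ᵗ 4·τ^5 dτ} = (480/s^6)/s = 480/s^7. (Check: ∫₀ᵗ 4·τ^5 dτ = 4t^6/6.)

Final answer: 480/s^7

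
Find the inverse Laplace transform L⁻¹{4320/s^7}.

L⁻¹{n!/s^(n+1)} = t^n with n=6. So L⁻¹{720/s^7} = t^6, and L⁻¹{4320/s^7} = (4320/720)·t^6 = 6·t^6

Final answer: 6·t^6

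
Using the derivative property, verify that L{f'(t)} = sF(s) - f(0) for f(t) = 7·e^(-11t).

f'(t) = -77e^(-11t). Direct: L{f'(t)} = -77/(s+11). Property: s·7/(s+11) - 7 = (7s - 7(s+11))/(s+11) = -77/(s+11). ✓

Final answer: -77/(s+11)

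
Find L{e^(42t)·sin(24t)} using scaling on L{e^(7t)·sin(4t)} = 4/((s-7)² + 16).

Scaling with a=6: L{e^(42t)·sin(24t)} = (1/6) · 4/((s/6-7)² + 16). Simplifying: 24/((s-42)² + 576)

Final answer: 24/((s-42)² + 576)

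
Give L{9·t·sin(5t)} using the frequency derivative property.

L{sin(5t)} = 5/(s² + 25). By L{t·f(t)} = -F'(s): -d/ds[5/(s² + 25)] = -(5)·(-2s)/(s² + 25)² = 10s/(s² + 25)². Then L{9·t·sin(5t)} = 9·10s/(s² + 25)² = 90s/(s² + 25)²

Final answer: 90s/(s² + 25)²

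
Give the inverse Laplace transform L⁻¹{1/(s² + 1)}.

L⁻¹{1/(s² + 1)} = sin(t)

Final answer: sin(t)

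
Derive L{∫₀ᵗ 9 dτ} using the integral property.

L{∫₀ᵗ f(τ)dτ} = F(s)/s with f(t) = 9. F(s) = 9/s, so L{∫₀ᵗ 9 dτ} = (9/s)/s = 9/s². (Check: ∫₀ᵗ 9 dτ = 9t.)

Final answer: 9/s²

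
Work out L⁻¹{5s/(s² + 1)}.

This is the form c·s/(s² + a²) with a = 1, c = 5. L⁻¹ = 5·cos(t)

Final answer: 5·cos(t)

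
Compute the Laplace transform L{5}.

L{5} = 5 · L{1} = 5/s

Final answer: 5/s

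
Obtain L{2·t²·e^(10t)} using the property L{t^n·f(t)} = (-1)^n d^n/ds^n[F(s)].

L{e^(10t)} = 1/(s-10). d/ds[1/(s-10)] = -1/(s-10)². d²/ds²[1/(s-10)] = 2/(s-10)³. So L{t²·e^(10t)} = (-1)² · 2/(s-10)³ = 2/(s-10)³. Then L{2·t²·e^(10t)} = 2·2/(s-10)³ = 4/(s-10)³

Final answer: 4/(s-10)³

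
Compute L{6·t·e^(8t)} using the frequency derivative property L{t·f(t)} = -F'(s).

L{e^(8t)} = 1/(s-8). By frequency derivative: L{t·e^(8t)} = -d/ds[1/(s-8)] = -(-1)/(s-8)² = 1/(s-8)². Then L{6·t·e^(8t)} = 6·1/(s-8)² = 6/(s-8)²

Final answer: 6/(s-8)²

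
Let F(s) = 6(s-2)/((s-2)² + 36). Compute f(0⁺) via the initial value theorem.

f(0⁺) = lim_{s→∞} sF(s) = lim_{s→∞} 6s(s-2)/((s-2)² + 36) = 6

Final answer: 6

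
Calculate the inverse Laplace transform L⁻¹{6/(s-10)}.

L⁻¹{1/(s-a)} = e^(at), so L⁻¹{1/(s-10)} = e^(10t), and L⁻¹{6/(s-10)} = 6·e^(10t)

Final answer: 6·e^(10t)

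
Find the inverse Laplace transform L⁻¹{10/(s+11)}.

L⁻¹{1/(s-a)} = e^(at), so L⁻¹{1/(s+11)} = e^(-11t), and L⁻¹{10/(s+11)} = 10·e^(-11t)

Final answer: 10·e^(-11t)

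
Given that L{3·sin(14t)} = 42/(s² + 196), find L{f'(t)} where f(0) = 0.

L{f'(t)} = s·F(s) - f(0) = s·42/(s² + 196) - 0 = 42s/(s² + 196)

Final answer: 42s/(s² + 196)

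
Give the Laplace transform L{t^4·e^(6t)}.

L{t^n·e^(at)} = n!/(s-a)^(n+1), so L{t^4·e^(6t)} = 24/(s-6)^5

Final answer: 24/(s-6)^5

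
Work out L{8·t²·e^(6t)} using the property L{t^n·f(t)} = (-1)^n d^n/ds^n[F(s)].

L{e^(6t)} = 1/(s-6). d/ds[1/(s-6)] = -1/(s-6)². d²/ds²[1/(s-6)] = 2/(s-6)³. So L{t²·e^(6t)} = (-1)² · 2/(s-6)³ = 2/(s-6)³. Then L{8·t²·e^(6t)} = 8·2/(s-6)³ = 16/(s-6)³

Final answer: 16/(s-6)³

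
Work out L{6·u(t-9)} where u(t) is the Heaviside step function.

L{u(t-a)} = e^(-as)/s. Here a=9, so L{u(t-9)} = e^(-9s)/s, and L{6·u(t-9)} = 6·e^(-9s)/s

Final answer: 6·e^(-9s)/s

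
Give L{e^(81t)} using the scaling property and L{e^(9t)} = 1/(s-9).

Using L{f(at)} = (1/a)F(s/a) with a=9 and f(t) = e^(9t): L{e^(81t)} = (1/9) · 1/((s/9)-9) = (1/9) · 9/(s-81) = 1/(s-81)

Final answer: 1/(s-81)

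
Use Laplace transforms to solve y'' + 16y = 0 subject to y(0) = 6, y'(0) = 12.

L{y''} + 16L{y} = 0. s²Y - 6s - 12 + 16Y = 0. Y(s² + 16) = 6s + 12. Y = (6s + 12)/(s² + 16). Inverting: y(t) = 6cos(4t) + 3sin(4t)

Final answer: y(t) = 6cos(4t) + 3sin(4t)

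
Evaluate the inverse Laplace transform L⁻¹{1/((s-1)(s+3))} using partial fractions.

Decompose: A/(s-1) + B/(s+3). A = 1/4, B = -1/4. f(t) = (e^t - e^(-3t))/4

Final answer: (e^t - e^(-3t))/4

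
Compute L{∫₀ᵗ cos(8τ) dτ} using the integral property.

L{∫₀ᵗ f(τ)dτ} = F(s)/s with F(s) = s/(s² + 64), so the result is (s/(s² + 64))/s = 1/(s² + 64)

Final answer: 1/(s² + 64)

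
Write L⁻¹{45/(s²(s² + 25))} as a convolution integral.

45/(s²(s² + 25)) = (1/s²)·(45/(s² + 25)) = L{t}·L{9·sin(5t)}. So f(t) = t*(9·sin(5t)) = ∫₀ᵗ 9τ·sin(5(t-τ)) dτ

Final answer: ∫₀ᵗ 9τ·sin(5(t-τ)) dτ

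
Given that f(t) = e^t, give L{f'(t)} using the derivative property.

f(0) = 1, F(s) = 1/(s-1). L{f'(t)} = s·F(s) - f(0) = s/(s-1) - 1 = (s - (s-1))/(s-1) = 1/(s-1)

Final answer: 1/(s-1)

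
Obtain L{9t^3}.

L{t^n} = n!/s^(n+1). So L{9t^3} = 9·3!/s^4 = 54/s^4

Final answer: 54/s^4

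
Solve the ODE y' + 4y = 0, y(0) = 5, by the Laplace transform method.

L{y'} + 4L{y} = 0. sY - 5 + 4Y = 0. Y(s+4) = 5. Y = 5/(s+4)

Final answer: y(t) = 5e^(-4t)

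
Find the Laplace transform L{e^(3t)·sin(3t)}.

L{e^(at)·sin(ωt)} = ω/((s-a)² + ω²), so L{e^(3t)·sin(3t)} = 3/((s-3)² + 9)

Final answer: 3/((s-3)² + 9)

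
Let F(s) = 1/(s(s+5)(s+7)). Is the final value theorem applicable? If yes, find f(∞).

Poles of sF(s) = 1/((s+5)(s+7)) are at s = -5 and s = -7, both in the left half-plane. Theorem applies. f(∞) = lim_{s→0} sF(s) = 1/(5·7) = 1/35

Final answer: 1/35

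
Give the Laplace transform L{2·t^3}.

L{t^n} = n!/s^(n+1), so L{t^3} = 6/s^4. Then L{2·t^3} = 2·6/s^4 = 12/s^4

Final answer: 12/s^4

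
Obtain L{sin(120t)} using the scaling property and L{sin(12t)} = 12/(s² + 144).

Using L{f(at)} = (1/a)F(s/a) with a=10: L{sin(120t)} = (1/10) · 12/((s/10)² + 144) = (1/10) · 12·100/(s² + 14400) = 120/(s² + 14400)

Final answer: 120/(s² + 14400)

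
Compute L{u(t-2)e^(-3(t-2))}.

u(t-a)f(t-a) with f(t)=e^(-3t). L{e^(-3t)} = 1/(s+3). By time shift: e^(-2s)/(s+3)

Final answer: e^(-2s)/(s+3)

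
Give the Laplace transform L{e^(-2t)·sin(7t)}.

L{e^(at)·sin(ωt)} = ω/((s-a)² + ω²), so L{e^(-2t)·sin(7t)} = 7/((s+2)² + 49)

Final answer: 7/((s+2)² + 49)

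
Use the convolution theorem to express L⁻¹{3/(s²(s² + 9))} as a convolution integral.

3/(s²(s² + 9)) = (1/s²)·(3/(s² + 9)) = L{t}·L{sin(3t)}. So f(t) = t*(sin(3t)) = ∫₀ᵗ τ·sin(3(t-τ)) dτ

Final answer: ∫₀ᵗ τ·sin(3(t-τ)) dτ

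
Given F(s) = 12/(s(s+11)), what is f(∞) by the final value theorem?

f(∞) = lim_{s→0} s·12/(s(s+11)) = lim_{s→0} 12/(s+11) = 12/11 = 12/11

Final answer: 12/11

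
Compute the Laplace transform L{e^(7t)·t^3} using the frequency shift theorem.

L{e^(at)·t^n} = n!/(s-a)^(n+1), so L{e^(7t)·t^3} = 6/(s-7)^4

Final answer: 6/(s-7)^4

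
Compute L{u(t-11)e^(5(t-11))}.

u(t-a)f(t-a) with f(t)=e^(5t). L{e^(5t)} = 1/(s-5). By time shift: e^(-11s)/(s-5)

Final answer: e^(-11s)/(s-5)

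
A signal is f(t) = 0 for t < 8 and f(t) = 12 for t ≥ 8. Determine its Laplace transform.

f(t) = 12·u(t-8). L{u(t-8)} = e^(-8s)/s, so L{f(t)} = 12·e^(-8s)/s

Final answer: 12·e^(-8s)/s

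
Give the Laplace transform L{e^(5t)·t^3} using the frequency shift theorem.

L{e^(at)·t^n} = n!/(s-a)^(n+1), so L{e^(5t)·t^3} = 6/(s-5)^4

Final answer: 6/(s-5)^4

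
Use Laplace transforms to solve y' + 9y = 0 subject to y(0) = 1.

L{y'} + 9L{y} = 0. sY - 1 + 9Y = 0. Y(s+9) = 1. Y = 1/(s+9)

Final answer: y(t) = e^(-9t)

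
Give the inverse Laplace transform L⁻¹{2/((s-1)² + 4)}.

Using frequency shift, L⁻¹{2/((s-1)² + 4)} = e^t·sin(2t)

Final answer: e^t·sin(2t)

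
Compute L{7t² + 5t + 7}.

L{7t² + 5t + 7} = 7·2/s³ + 5/s² + 7/s = 14/s³ + 5/s² + 7/s

Final answer: 14/s³ + 5/s² + 7/s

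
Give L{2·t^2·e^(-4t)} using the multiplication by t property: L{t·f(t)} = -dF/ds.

Using L{t^n·e^(at)} = n!/(s-a)^(n+1), L{t^2·e^(-4t)} = 2/(s+4)^3, so L{2·t^2·e^(-4t)} = 2·2/(s+4)^3 = 4/(s+4)^3

Final answer: 4/(s+4)^3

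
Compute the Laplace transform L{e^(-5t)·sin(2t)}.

L{e^(at)·sin(ωt)} = ω/((s-a)² + ω²), so L{e^(-5t)·sin(2t)} = 2/((s+5)² + 4)

Final answer: 2/((s+5)² + 4)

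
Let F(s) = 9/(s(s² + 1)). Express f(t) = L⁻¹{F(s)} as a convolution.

9/(s(s² + 1)) = (1/s)·(9/(s² + 1)) = L{1}·L{9·sin(t)}. So f(t) = 1*(9·sin(t)) = ∫₀ᵗ 9·sin(τ) dτ

Final answer: ∫₀ᵗ 9·sin(τ) dτ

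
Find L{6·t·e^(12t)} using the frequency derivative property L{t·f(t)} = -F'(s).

L{e^(12t)} = 1/(s-12). By frequency derivative: L{t·e^(12t)} = -d/ds[1/(s-12)] = -(-1)/(s-12)² = 1/(s-12)². Then L{6·t·e^(12t)} = 6·1/(s-12)² = 6/(s-12)²

Final answer: 6/(s-12)²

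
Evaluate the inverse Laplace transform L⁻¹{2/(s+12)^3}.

L⁻¹{n!/(s-a)^(n+1)} = t^n·e^(at), so L⁻¹{2/(s+12)^3} = t^2·e^(-12t)

Final answer: t^2·e^(-12t)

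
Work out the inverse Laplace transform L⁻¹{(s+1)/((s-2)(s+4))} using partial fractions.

Using partial fractions, f(t) = (3e^(2t) + 3e^(-4t))/6

Final answer: (3e^(2t) + 3e^(-4t))/6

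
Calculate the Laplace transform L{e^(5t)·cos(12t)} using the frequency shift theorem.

Frequency shift: L{e^(at)f(t)} = F(s-a). L{e^(5t)·cos(12t)} = (s-5)/((s-5)² + 144)

Final answer: (s-5)/((s-5)² + 144)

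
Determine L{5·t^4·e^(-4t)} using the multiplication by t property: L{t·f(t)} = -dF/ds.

Using L{t^n·e^(at)} = n!/(s-a)^(n+1), L{t^4·e^(-4t)} = 24/(s+4)^5, so L{5·t^4·e^(-4t)} = 5·24/(s+4)^5 = 120/(s+4)^5

Final answer: 120/(s+4)^5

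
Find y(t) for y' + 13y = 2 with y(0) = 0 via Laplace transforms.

sY + 13Y = 2/s. Y = 2/(s(s+13)). Partial fractions: Y = 2/13/s - 2/13/(s+13)

Final answer: y(t) = 2/13(1 - e^(-13t))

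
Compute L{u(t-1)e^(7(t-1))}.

u(t-a)f(t-a) with f(t)=e^(7t). L{e^(7t)} = 1/(s-7). By time shift: e^(-s)/(s-7)

Final answer: e^(-s)/(s-7)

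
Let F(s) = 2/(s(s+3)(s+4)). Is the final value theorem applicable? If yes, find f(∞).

Poles of sF(s) = 2/((s+3)(s+4)) are at s = -3 and s = -4, both in the left half-plane. Theorem applies. f(∞) = lim_{s→0} sF(s) = 2/(3·4) = 1/6

Final answer: 1/6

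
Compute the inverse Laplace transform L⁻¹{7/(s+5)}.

L⁻¹{1/(s-a)} = e^(at), so L⁻¹{1/(s+5)} = e^(-5t), and L⁻¹{7/(s+5)} = 7·e^(-5t)

Final answer: 7·e^(-5t)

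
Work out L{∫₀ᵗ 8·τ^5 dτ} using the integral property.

L{∫₀ᵗ f(τ)dτ} = F(s)/s with f(t) = 8t^5. F(s) = 960/s^6, so L{∫₀ᵗ 8·τ^5 dτ} = (960/s^6)/s = 960/s^7. (Check: ∫₀ᵗ 8·τ^5 dτ = 8t^6/6.)

Final answer: 960/s^7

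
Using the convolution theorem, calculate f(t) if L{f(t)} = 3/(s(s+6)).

3/(s(s+6)) = (3/s)·(1/(s+6)) = L{3}·L{e^(-6t)}. By convolution, f(t) = 3*e^(-6t) = ∫₀ᵗ 3·e^(-6τ) dτ = 3·(1 - e^(-6t))/6

Final answer: 3·(1 - e^(-6t))/6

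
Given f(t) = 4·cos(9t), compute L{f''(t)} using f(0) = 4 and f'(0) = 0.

F(s) = 4s/(s² + 81). L{f''(t)} = s²F(s) - sf(0) - f'(0) = 4s³/(s² + 81) - 4s = (4s³ - 4s(s² + 81))/(s² + 81) = -324s/(s² + 81)

Final answer: -324s/(s² + 81)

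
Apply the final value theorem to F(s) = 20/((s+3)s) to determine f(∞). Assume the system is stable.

f(∞) = lim_{s→0} sF(s) = lim_{s→0} 20/(s+3) = 20/3

Final answer: 20/3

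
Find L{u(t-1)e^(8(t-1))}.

u(t-a)f(t-a) with f(t)=e^(8t). L{e^(8t)} = 1/(s-8). By time shift: e^(-s)/(s-8)

Final answer: e^(-s)/(s-8)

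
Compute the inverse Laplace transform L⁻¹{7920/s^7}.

L⁻¹{n!/s^(n+1)} = t^n with n=6. So L⁻¹{720/s^7} = t^6, and L⁻¹{7920/s^7} = (7920/720)·t^6 = 11·t^6

Final answer: 11·t^6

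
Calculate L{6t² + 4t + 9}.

L{6t² + 4t + 9} = 6·2/s³ + 4/s² + 9/s = 12/s³ + 4/s² + 9/s

Final answer: 12/s³ + 4/s² + 9/s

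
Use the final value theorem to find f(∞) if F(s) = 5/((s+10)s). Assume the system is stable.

f(∞) = lim_{s→0} sF(s) = lim_{s→0} 5/(s+10) = 1/2

Final answer: 1/2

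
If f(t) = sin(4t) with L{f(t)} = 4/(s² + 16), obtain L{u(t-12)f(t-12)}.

Time shift theorem: L{u(t-a)f(t-a)} = e^(-as)F(s). Here a=12, F(s) = 4/(s² + 16), so L{u(t-12)f(t-12)} = e^(-12s)·4/(s² + 16)

Final answer: e^(-12s)·4/(s² + 16)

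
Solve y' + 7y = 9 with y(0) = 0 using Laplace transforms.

sY + 7Y = 9/s. Y = 9/(s(s+7)). Partial fractions: Y = 9/7/s - 9/7/(s+7)

Final answer: y(t) = 9/7(1 - e^(-7t))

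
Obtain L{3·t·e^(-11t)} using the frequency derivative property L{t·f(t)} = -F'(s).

L{e^(-11t)} = 1/(s+11). By frequency derivative: L{t·e^(-11t)} = -d/ds[1/(s+11)] = -(-1)/(s+11)² = 1/(s+11)². Then L{3·t·e^(-11t)} = 3·1/(s+11)² = 3/(s+11)²

Final answer: 3/(s+11)²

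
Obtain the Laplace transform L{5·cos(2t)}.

L{cos(ωt)} = s/(s² + ω²), so L{cos(2t)} = s/(s² + 4). Then L{5·cos(2t)} = 5·s/(s² + 4) = 5s/(s² + 4)

Final answer: 5s/(s² + 4)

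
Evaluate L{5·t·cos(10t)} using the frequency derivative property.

L{cos(10t)} = s/(s² + 100). Derivative: d/ds[s/(s² + 100)] = [(s² + 100) - s·2s]/(s² + 100)² = (100 - s²)/(s² + 100)². So L{t·cos(10t)} = -F'(s) = (s² - 100)/(s² + 100)². Then L{5·t·cos(10t)} = 5·(s² - 100)/(s² + 100)²

Final answer: 5·(s² - 100)/(s² + 100)²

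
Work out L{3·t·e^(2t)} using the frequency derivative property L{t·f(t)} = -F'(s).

L{e^(2t)} = 1/(s-2). By frequency derivative: L{t·e^(2t)} = -d/ds[1/(s-2)] = -(-1)/(s-2)² = 1/(s-2)². Then L{3·t·e^(2t)} = 3·1/(s-2)² = 3/(s-2)²

Final answer: 3/(s-2)²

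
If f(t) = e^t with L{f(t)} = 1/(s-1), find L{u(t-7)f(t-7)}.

Time shift theorem: L{u(t-a)f(t-a)} = e^(-as)F(s). Here a=7, F(s) = 1/(s-1), so L{u(t-7)f(t-7)} = e^(-7s)·1/(s-1)

Final answer: e^(-7s)·1/(s-1)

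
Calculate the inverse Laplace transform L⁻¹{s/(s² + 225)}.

L⁻¹{s/(s² + 225)} = cos(15t)

Final answer: cos(15t)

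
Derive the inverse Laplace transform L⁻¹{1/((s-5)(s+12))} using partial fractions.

Decompose: A/(s-5) + B/(s+12). A = 1/17, B = -1/17. f(t) = (e^(5t) - e^(-12t))/17

Final answer: (e^(5t) - e^(-12t))/17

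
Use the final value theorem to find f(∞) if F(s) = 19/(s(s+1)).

f(∞) = lim_{s→0} s·19/(s(s+1)) = lim_{s→0} 19/(s+1) = 19/1 = 19

Final answer: 19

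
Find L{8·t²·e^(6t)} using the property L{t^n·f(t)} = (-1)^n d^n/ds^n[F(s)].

L{e^(6t)} = 1/(s-6). d/ds[1/(s-6)] = -1/(s-6)². d²/ds²[1/(s-6)] = 2/(s-6)³. So L{t²·e^(6t)} = (-1)² · 2/(s-6)³ = 2/(s-6)³. Then L{8·t²·e^(6t)} = 8·2/(s-6)³ = 16/(s-6)³

Final answer: 16/(s-6)³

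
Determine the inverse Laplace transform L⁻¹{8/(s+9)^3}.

L⁻¹{n!/(s-a)^(n+1)} = t^n·e^(at) with n=2, a=-9. So L⁻¹{2/(s+9)^3} = t^2·e^(-9t), and L⁻¹{8/(s+9)^3} = (8/2)·t^2·e^(-9t) = 4·t^2·e^(-9t)

Final answer: 4·t^2·e^(-9t)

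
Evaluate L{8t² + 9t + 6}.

L{8t² + 9t + 6} = 8·2/s³ + 9/s² + 6/s = 16/s³ + 9/s² + 6/s

Final answer: 16/s³ + 9/s² + 6/s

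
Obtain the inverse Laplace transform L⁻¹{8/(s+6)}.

L⁻¹{1/(s-a)} = e^(at), so L⁻¹{1/(s+6)} = e^(-6t), and L⁻¹{8/(s+6)} = 8·e^(-6t)

Final answer: 8·e^(-6t)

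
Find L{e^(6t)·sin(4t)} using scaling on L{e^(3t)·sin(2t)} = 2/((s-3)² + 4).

Scaling with a=2: L{e^(6t)·sin(4t)} = (1/2) · 2/((s/2-3)² + 4). Simplifying: 4/((s-6)² + 16)

Final answer: 4/((s-6)² + 16)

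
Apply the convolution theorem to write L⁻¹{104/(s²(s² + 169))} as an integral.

104/(s²(s² + 169)) = (1/s²)·(104/(s² + 169)) = L{t}·L{8·sin(13t)}. So f(t) = t*(8·sin(13t)) = ∫₀ᵗ 8τ·sin(13(t-τ)) dτ

Final answer: ∫₀ᵗ 8τ·sin(13(t-τ)) dτ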